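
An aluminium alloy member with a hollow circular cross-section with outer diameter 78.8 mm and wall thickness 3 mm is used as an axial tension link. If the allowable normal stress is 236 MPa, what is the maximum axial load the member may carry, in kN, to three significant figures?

A = 714.4 mm².
P_max = σ_allow · A = 236 · 714.4 = 168600 N = 168.6 kN.

169 kN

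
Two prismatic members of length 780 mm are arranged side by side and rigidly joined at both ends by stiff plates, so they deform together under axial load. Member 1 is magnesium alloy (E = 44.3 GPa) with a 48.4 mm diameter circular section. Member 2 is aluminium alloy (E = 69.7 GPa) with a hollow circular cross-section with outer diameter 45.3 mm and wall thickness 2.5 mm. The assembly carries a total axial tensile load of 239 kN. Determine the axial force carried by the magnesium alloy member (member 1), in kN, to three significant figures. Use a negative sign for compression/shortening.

186 kN

A_1 = 1840 mm².
A_2 = 336.2 mm².
Equal strain + equilibrium ⇒ each member carries load in proportion to AE: A₁E₁ = 81510000 N, A₂E₂ = 23430000 N, ΣAE = 104900000 N.
F₁ = P·A₁E₁/ΣAE = 239000·81510000/104900000 = 185600 N.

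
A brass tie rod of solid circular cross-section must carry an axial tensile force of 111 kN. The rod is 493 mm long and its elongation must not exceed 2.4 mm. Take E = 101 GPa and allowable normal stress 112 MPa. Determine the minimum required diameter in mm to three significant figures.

35.5 mm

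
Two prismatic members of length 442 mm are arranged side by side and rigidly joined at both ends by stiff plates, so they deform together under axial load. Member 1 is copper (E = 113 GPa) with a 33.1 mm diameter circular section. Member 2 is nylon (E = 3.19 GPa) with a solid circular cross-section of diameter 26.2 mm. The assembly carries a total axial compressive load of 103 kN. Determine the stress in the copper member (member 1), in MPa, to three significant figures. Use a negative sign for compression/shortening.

-118 MPa

A_1 = 860.5 mm².
A_2 = 539.1 mm².
Equal strain + equilibrium ⇒ each member carries load in proportion to AE: A₁E₁ = 97240000 N, A₂E₂ = 1720000 N, ΣAE = 98960000 N.
σ₁ = P·E₁/ΣAE = -103000·113000/98960000 = -117.6 MPa.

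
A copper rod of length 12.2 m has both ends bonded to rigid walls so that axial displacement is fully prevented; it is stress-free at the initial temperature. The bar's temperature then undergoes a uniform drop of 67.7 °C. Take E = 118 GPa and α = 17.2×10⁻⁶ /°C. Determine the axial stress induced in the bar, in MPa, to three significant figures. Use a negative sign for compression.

137 MPa

Free thermal expansion αLΔT = 17.2e-6 · 12200 · -67.7 = -14.21 mm.
The walls impose strain ε = −(-14.21)/12200 = 1.1644e-03; σ = Eε = 118000 · 1.1644e-03 = 137.4 MPa.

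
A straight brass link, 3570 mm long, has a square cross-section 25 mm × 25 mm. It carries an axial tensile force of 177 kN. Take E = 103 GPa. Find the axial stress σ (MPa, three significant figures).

A = 625 mm².
σ = N/A = 177000/625 = 283.2 MPa.

283 MPa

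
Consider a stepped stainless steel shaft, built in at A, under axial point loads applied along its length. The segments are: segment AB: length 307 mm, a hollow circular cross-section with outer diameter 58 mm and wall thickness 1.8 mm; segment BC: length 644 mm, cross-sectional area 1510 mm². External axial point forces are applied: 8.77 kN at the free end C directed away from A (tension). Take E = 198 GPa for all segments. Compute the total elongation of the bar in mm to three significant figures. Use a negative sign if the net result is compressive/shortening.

Internal axial forces (sectioning from the free end, tension +): N_BC = 8.77 kN, N_AB = 8.77 kN.
A_AB = 317.8 mm².
δ_AB = 8770·307/(317.8·198000) = 0.04279 mm
δ_BC = 8770·644/(1510·198000) = 0.01889 mm
δ = Σδ_i = 0.06168 mm.

0.0617 mm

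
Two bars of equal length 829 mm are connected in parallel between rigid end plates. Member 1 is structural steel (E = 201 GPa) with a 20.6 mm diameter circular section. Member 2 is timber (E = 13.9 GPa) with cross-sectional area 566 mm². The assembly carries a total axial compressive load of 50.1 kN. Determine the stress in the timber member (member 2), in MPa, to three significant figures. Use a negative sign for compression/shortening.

-9.30 MPa

A_1 = 333.3 mm².
Equal strain + equilibrium ⇒ each member carries load in proportion to AE: A₁E₁ = 66990000 N, A₂E₂ = 7867000 N, ΣAE = 74860000 N.
σ₂ = P·E₂/ΣAE = -50100·13900/74860000 = -9.303 MPa.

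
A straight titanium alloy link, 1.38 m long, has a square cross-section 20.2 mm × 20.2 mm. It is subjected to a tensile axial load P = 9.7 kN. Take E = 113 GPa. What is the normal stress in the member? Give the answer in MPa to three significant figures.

A = 408 mm².
σ = N/A = 9700/408 = 23.77 MPa.

23.8 MPa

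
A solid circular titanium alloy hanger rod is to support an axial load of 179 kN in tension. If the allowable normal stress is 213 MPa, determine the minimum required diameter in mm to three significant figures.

Required area A ≥ P/σ_allow = 179000/213 = 840.4 mm².
For a solid circular section, d ≥ √(4A/π) = 32.71 mm.

32.7 mm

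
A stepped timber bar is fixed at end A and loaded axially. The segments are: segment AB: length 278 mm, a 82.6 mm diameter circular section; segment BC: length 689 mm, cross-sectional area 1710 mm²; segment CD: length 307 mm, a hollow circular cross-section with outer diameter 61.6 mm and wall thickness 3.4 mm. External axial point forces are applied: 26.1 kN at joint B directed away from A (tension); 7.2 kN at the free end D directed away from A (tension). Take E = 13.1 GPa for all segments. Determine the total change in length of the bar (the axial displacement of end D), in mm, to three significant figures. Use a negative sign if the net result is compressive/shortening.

0.625 mm

Internal axial forces (sectioning from the free end, tension +): N_CD = 7.2 kN, N_BC = 7.2 kN, N_AB = 33.3 kN.
A_AB = 5359 mm².
A_CD = 621.7 mm².
δ_AB = 33300·278/(5359·13100) = 0.1319 mm
δ_BC = 7200·689/(1710·13100) = 0.2215 mm
δ_CD = 7200·307/(621.7·13100) = 0.2714 mm
δ = Σδ_i = 0.6248 mm.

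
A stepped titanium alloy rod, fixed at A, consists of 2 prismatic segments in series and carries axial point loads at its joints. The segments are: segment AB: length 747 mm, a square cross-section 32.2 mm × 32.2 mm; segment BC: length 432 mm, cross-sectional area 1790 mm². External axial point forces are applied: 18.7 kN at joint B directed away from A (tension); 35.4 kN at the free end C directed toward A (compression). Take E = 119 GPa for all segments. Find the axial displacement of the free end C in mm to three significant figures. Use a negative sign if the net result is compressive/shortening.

-0.173 mm

Internal axial forces (sectioning from the free end, tension +): N_BC = -35.4 kN, N_AB = -16.7 kN.
A_AB = 1037 mm².
δ_AB = -16700·747/(1037·119000) = -0.1011 mm
δ_BC = -35400·432/(1790·119000) = -0.07179 mm
δ = Σδ_i = -0.1729 mm.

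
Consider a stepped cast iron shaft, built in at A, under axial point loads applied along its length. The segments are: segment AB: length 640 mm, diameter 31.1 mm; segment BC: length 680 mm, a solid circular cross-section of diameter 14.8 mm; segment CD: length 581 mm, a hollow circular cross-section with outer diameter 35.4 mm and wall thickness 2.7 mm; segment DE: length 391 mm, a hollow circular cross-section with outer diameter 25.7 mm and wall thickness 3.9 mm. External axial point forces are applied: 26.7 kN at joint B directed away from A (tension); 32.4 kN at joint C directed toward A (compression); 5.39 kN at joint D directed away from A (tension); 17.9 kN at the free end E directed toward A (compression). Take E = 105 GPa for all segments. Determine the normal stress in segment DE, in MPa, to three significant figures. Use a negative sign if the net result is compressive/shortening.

Internal axial forces (sectioning from the free end, tension +): N_DE = -17.9 kN, N_CD = -12.51 kN, N_BC = -44.91 kN, N_AB = -18.21 kN.
A_DE = 267.1 mm².
σ_DE = N_DE/A_DE = -17900/267.1 = -67.02 MPa.

-67.0 MPa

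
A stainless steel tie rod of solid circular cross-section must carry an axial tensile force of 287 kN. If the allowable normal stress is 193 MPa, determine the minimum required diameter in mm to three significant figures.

Required area A ≥ P/σ_allow = 287000/193 = 1487 mm².
For a solid circular section, d ≥ √(4A/π) = 43.51 mm.

43.5 mm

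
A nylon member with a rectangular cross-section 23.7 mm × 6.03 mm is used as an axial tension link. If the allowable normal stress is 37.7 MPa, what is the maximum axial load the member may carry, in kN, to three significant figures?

5.39 kN

A = 142.9 mm².
P_max = σ_allow · A = 37.7 · 142.9 = 5388 N = 5.388 kN.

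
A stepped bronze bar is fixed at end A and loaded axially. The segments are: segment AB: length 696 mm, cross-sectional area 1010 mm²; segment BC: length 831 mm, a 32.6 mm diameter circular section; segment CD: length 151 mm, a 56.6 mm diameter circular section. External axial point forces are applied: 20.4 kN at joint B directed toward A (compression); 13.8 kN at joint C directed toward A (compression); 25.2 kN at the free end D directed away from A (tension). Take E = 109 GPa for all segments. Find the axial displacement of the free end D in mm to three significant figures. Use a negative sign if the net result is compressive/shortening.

Internal axial forces (sectioning from the free end, tension +): N_CD = 25.2 kN, N_BC = 11.4 kN, N_AB = -9 kN.
A_BC = 834.7 mm².
A_CD = 2516 mm².
δ_AB = -9000·696/(1010·109000) = -0.0569 mm
δ_BC = 11400·831/(834.7·109000) = 0.1041 mm
δ_CD = 25200·151/(2516·109000) = 0.01387 mm
δ = Σδ_i = 0.0611 mm.

0.0611 mm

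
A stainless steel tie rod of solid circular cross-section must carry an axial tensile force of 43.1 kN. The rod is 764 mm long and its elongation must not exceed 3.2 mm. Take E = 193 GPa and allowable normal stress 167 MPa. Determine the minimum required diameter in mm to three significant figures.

18.1 mm

Required area A ≥ P/σ_allow = 43100/167 = 258.1 mm².
For a solid circular section, d ≥ √(4A/π) = 18.13 mm.
Elongation limit: A ≥ PL/(Eδ_allow) = 43100·764/(193000·3.2) = 53.32 mm² ⇒ d ≥ 8.239 mm.
The stress limit governs.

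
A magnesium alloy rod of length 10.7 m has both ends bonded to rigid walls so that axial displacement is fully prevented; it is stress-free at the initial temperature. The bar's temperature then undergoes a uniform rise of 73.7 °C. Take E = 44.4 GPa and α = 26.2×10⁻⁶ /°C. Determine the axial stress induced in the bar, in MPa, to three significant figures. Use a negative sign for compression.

Free thermal expansion αLΔT = 26.2e-6 · 10700 · 73.7 = 20.66 mm.
The walls impose strain ε = −(20.66)/10700 = -1.9309e-03; σ = Eε = 44400 · -1.9309e-03 = -85.73 MPa.

-85.7 MPa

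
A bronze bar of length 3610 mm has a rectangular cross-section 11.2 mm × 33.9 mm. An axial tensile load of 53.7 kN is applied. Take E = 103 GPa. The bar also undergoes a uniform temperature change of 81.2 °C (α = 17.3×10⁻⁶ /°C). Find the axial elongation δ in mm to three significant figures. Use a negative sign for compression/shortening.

10.0 mm

A = 379.7 mm².
δ_mech = NL/(AE) = 53700·3610/(379.7·103000) = 4.957 mm.
δ_thermal = αLΔT = 17.3e-6·3610·81.2 = 5.071 mm.
δ = δ_mech + δ_thermal = 10.03 mm.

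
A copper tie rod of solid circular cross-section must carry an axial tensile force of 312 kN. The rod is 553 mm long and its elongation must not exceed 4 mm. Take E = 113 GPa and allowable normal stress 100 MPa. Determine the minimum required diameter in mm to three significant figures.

63.0 mm

Required area A ≥ P/σ_allow = 312000/100 = 3120 mm².
For a solid circular section, d ≥ √(4A/π) = 63.03 mm.
Elongation limit: A ≥ PL/(Eδ_allow) = 312000·553/(113000·4) = 381.7 mm² ⇒ d ≥ 22.05 mm.
The stress limit governs.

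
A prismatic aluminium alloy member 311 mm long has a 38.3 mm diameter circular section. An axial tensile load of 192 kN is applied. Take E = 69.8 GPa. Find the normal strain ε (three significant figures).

A = 1152 mm².
σ = N/A = 166.7 MPa; ε = σ/E = 166.7/69800 = 2.388e-03.

0.00239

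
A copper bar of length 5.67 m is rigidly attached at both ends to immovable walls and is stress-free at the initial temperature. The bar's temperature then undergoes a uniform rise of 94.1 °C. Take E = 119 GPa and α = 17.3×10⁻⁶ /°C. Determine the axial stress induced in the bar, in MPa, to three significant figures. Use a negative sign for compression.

Free thermal expansion αLΔT = 17.3e-6 · 5670 · 94.1 = 9.23 mm.
The walls impose strain ε = −(9.23)/5670 = -1.6279e-03; σ = Eε = 119000 · -1.6279e-03 = -193.7 MPa.

-194 MPa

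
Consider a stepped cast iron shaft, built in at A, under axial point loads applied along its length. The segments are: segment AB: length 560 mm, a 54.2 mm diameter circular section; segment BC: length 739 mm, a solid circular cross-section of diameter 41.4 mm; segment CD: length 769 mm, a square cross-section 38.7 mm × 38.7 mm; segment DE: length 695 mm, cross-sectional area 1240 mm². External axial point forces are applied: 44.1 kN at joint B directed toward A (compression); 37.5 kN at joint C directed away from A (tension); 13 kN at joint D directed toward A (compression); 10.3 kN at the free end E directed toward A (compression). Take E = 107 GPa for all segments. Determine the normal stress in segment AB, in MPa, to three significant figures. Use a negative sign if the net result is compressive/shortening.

Internal axial forces (sectioning from the free end, tension +): N_DE = -10.3 kN, N_CD = -23.3 kN, N_BC = 14.2 kN, N_AB = -29.9 kN.
A_AB = 2307 mm².
σ_AB = N_AB/A_AB = -29900/2307 = -12.96 MPa.

-13.0 MPa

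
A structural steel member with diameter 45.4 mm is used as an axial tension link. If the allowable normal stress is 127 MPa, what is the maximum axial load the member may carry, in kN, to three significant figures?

A = 1619 mm².
P_max = σ_allow · A = 127 · 1619 = 205600 N = 205.6 kN.

206 kN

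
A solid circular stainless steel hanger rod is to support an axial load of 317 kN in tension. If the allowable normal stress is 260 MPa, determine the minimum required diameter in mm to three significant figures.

Required area A ≥ P/σ_allow = 317000/260 = 1219 mm².
For a solid circular section, d ≥ √(4A/π) = 39.4 mm.

39.4 mm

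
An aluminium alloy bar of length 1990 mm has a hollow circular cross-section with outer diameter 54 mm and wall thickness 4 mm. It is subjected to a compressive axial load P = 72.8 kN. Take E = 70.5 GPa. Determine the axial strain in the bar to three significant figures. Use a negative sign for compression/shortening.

-0.00164

A = 628.3 mm².
σ = N/A = -115.9 MPa; ε = σ/E = -115.9/70500 = -1.643e-03.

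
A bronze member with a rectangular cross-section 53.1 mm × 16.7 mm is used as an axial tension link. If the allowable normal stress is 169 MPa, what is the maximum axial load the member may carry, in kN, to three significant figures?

A = 886.8 mm².
P_max = σ_allow · A = 169 · 886.8 = 149900 N = 149.9 kN.

150 kN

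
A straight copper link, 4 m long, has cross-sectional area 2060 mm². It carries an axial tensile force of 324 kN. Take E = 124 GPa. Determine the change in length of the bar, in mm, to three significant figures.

δ_mech = NL/(AE) = 324000·4000/(2060·124000) = 5.074 mm.

5.07 mm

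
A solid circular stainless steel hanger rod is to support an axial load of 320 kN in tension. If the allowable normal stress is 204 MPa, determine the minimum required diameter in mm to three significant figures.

44.7 mm

Required area A ≥ P/σ_allow = 320000/204 = 1569 mm².
For a solid circular section, d ≥ √(4A/π) = 44.69 mm.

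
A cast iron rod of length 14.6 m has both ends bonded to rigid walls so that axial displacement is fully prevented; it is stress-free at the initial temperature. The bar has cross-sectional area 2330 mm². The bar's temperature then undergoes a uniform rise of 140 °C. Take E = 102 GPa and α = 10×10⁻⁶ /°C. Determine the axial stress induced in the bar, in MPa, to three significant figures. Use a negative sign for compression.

Free thermal expansion αLΔT = 10e-6 · 14600 · 140 = 20.44 mm.
The walls impose strain ε = −(20.44)/14600 = -1.4000e-03; σ = Eε = 102000 · -1.4000e-03 = -142.8 MPa.

-143 MPa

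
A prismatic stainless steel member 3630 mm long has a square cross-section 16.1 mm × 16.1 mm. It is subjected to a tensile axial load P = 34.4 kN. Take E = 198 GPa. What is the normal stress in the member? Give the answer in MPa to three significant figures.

133 MPa

A = 259.2 mm².
σ = N/A = 34400/259.2 = 132.7 MPa.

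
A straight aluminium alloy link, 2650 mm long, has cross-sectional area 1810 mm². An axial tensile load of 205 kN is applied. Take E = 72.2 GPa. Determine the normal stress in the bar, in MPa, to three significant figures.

σ = N/A = 205000/1810 = 113.3 MPa.

113 MPa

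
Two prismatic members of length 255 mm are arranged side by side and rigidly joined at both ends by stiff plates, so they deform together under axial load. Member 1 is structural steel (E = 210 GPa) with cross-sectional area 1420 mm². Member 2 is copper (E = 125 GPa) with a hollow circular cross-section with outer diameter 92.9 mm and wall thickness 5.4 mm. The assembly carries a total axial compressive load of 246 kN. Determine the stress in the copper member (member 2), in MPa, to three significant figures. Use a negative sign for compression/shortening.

-63.6 MPa

A_2 = 1484 mm².
Equal strain + equilibrium ⇒ each member carries load in proportion to AE: A₁E₁ = 298200000 N, A₂E₂ = 185600000 N, ΣAE = 483800000 N.
σ₂ = P·E₂/ΣAE = -246000·125000/483800000 = -63.57 MPa.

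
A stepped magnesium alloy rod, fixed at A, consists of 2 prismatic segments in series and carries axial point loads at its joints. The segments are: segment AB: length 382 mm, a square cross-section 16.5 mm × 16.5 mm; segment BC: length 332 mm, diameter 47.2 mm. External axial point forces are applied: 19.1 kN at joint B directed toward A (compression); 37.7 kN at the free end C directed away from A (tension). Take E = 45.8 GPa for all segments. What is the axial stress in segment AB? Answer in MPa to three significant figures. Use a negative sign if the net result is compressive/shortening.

68.3 MPa

Internal axial forces (sectioning from the free end, tension +): N_BC = 37.7 kN, N_AB = 18.6 kN.
A_AB = 272.2 mm².
σ_AB = N_AB/A_AB = 18600/272.2 = 68.32 MPa.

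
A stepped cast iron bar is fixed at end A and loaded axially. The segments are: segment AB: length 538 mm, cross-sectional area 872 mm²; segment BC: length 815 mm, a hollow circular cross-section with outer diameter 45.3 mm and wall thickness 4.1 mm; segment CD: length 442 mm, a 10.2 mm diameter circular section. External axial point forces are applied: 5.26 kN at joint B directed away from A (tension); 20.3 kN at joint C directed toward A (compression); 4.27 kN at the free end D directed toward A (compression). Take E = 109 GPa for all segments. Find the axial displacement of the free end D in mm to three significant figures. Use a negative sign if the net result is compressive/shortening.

-0.667 mm

Internal axial forces (sectioning from the free end, tension +): N_CD = -4.27 kN, N_BC = -24.57 kN, N_AB = -19.31 kN.
A_BC = 530.7 mm².
A_CD = 81.71 mm².
δ_AB = -19310·538/(872·109000) = -0.1093 mm
δ_BC = -24570·815/(530.7·109000) = -0.3462 mm
δ_CD = -4270·442/(81.71·109000) = -0.2119 mm
δ = Σδ_i = -0.6674 mm.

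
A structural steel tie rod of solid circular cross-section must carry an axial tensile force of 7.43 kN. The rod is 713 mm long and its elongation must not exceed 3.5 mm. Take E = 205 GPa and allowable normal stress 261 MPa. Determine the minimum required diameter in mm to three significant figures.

Required area A ≥ P/σ_allow = 7430/261 = 28.47 mm².
For a solid circular section, d ≥ √(4A/π) = 6.02 mm.
Elongation limit: A ≥ PL/(Eδ_allow) = 7430·713/(205000·3.5) = 7.383 mm² ⇒ d ≥ 3.066 mm.
The stress limit governs.

6.02 mm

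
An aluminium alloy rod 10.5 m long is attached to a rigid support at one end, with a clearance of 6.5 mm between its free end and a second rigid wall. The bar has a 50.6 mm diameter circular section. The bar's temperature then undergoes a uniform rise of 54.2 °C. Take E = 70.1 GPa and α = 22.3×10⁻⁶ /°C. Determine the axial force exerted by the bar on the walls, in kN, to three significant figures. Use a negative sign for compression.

-83.1 kN

Free thermal expansion αLΔT = 22.3e-6 · 10500 · 54.2 = 12.69 mm.
The walls engage after the gap closes; constrained expansion = 12.69 − 6.5 = 6.191 mm.
The walls impose strain ε = −(6.191)/10500 = -5.8961e-04; σ = Eε = 70100 · -5.8961e-04 = -41.33 MPa.
Wall reaction R = σ·A = -41.33·2011 = -83110 N = -83.11 kN.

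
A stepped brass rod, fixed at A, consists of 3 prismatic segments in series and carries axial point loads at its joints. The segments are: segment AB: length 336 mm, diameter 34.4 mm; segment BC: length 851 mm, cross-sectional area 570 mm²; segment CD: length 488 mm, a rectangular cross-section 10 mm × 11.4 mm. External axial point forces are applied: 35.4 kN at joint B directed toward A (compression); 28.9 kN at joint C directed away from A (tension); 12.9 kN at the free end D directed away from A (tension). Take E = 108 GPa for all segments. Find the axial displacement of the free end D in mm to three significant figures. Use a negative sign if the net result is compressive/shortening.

1.11 mm

Internal axial forces (sectioning from the free end, tension +): N_CD = 12.9 kN, N_BC = 41.8 kN, N_AB = 6.4 kN.
A_AB = 929.4 mm².
A_CD = 114 mm².
δ_AB = 6400·336/(929.4·108000) = 0.02142 mm
δ_BC = 41800·851/(570·108000) = 0.5778 mm
δ_CD = 12900·488/(114·108000) = 0.5113 mm
δ = Σδ_i = 1.111 mm.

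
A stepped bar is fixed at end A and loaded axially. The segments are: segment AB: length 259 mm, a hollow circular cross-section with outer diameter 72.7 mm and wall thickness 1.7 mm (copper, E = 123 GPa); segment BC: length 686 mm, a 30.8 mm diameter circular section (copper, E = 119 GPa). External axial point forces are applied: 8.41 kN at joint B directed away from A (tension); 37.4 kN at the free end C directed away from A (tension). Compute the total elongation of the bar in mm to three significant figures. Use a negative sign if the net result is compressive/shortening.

0.544 mm

Internal axial forces (sectioning from the free end, tension +): N_BC = 37.4 kN, N_AB = 45.81 kN.
A_AB = 379.2 mm².
A_BC = 745.1 mm².
δ_AB = 45810·259/(379.2·123000) = 0.2544 mm
δ_BC = 37400·686/(745.1·119000) = 0.2894 mm
δ = Σδ_i = 0.5438 mm.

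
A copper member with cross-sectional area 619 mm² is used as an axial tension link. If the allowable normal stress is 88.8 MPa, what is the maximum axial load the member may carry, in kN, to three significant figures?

55.0 kN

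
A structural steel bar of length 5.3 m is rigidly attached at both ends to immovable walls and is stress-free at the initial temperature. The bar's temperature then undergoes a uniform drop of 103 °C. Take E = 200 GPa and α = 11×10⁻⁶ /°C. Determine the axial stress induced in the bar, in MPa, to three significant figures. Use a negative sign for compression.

227 MPa

Free thermal expansion αLΔT = 11e-6 · 5300 · -103 = -6.005 mm.
The walls impose strain ε = −(-6.005)/5300 = 1.1330e-03; σ = Eε = 200000 · 1.1330e-03 = 226.6 MPa.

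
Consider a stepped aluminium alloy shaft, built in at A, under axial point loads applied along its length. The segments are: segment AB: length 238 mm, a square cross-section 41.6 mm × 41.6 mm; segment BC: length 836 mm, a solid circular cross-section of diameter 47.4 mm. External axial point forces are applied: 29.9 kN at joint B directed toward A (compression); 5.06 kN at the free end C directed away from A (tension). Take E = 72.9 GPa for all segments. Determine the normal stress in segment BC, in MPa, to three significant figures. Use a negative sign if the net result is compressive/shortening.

2.87 MPa

Internal axial forces (sectioning from the free end, tension +): N_BC = 5.06 kN, N_AB = -24.84 kN.
A_BC = 1765 mm².
σ_BC = N_BC/A_BC = 5060/1765 = 2.868 MPa.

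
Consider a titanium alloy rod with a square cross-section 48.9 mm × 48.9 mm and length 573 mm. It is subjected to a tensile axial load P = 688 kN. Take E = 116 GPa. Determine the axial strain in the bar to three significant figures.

A = 2391 mm².
σ = N/A = 287.7 MPa; ε = σ/E = 287.7/116000 = 2.480e-03.

0.00248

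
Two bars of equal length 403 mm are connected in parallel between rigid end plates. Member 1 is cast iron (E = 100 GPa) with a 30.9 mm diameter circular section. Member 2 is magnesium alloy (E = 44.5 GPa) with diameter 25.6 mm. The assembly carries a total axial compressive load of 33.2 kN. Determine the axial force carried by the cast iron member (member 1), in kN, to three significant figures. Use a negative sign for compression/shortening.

A_1 = 749.9 mm².
A_2 = 514.7 mm².
Equal strain + equilibrium ⇒ each member carries load in proportion to AE: A₁E₁ = 74990000 N, A₂E₂ = 22900000 N, ΣAE = 97900000 N.
F₁ = P·A₁E₁/ΣAE = -33200·74990000/97900000 = -25430 N.

-25.4 kN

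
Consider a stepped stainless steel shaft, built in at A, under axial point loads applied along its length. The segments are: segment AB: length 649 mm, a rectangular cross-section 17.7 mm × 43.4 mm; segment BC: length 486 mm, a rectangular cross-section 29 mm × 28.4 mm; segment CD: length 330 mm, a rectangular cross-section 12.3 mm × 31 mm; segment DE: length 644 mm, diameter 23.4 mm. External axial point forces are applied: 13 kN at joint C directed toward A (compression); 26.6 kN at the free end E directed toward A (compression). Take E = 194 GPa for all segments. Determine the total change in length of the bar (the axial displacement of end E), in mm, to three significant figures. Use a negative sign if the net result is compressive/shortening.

-0.617 mm

Internal axial forces (sectioning from the free end, tension +): N_DE = -26.6 kN, N_CD = -26.6 kN, N_BC = -39.6 kN, N_AB = -39.6 kN.
A_AB = 768.2 mm².
A_BC = 823.6 mm².
A_CD = 381.3 mm².
A_DE = 430.1 mm².
δ_AB = -39600·649/(768.2·194000) = -0.1725 mm
δ_BC = -39600·486/(823.6·194000) = -0.1205 mm
δ_CD = -26600·330/(381.3·194000) = -0.1187 mm
δ_DE = -26600·644/(430.1·194000) = -0.2053 mm
δ = Σδ_i = -0.6169 mm.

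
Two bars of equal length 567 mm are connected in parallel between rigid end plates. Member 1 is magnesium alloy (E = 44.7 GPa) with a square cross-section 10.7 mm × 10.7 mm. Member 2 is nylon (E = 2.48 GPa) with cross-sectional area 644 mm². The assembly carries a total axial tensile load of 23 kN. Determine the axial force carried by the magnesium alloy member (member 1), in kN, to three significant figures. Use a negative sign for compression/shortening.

17.5 kN

A_1 = 114.5 mm².
Equal strain + equilibrium ⇒ each member carries load in proportion to AE: A₁E₁ = 5118000 N, A₂E₂ = 1597000 N, ΣAE = 6715000 N.
F₁ = P·A₁E₁/ΣAE = 23000·5118000/6715000 = 17530 N.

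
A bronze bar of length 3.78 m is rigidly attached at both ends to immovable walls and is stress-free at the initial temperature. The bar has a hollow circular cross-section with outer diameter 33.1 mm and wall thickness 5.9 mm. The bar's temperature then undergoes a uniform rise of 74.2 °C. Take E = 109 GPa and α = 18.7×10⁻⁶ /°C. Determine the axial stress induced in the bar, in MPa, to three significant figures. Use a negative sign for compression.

Free thermal expansion αLΔT = 18.7e-6 · 3780 · 74.2 = 5.245 mm.
The walls impose strain ε = −(5.245)/3780 = -1.3875e-03; σ = Eε = 109000 · -1.3875e-03 = -151.2 MPa.

-151 MPa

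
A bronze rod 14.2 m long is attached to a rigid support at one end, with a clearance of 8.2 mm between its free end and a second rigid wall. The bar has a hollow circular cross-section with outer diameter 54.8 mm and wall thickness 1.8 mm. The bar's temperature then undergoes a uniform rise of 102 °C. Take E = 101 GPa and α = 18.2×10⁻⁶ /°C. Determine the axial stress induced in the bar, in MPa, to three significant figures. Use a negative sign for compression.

-129 MPa

Free thermal expansion αLΔT = 18.2e-6 · 14200 · 102 = 26.36 mm.
The walls engage after the gap closes; constrained expansion = 26.36 − 8.2 = 18.16 mm.
The walls impose strain ε = −(18.16)/14200 = -1.2789e-03; σ = Eε = 101000 · -1.2789e-03 = -129.2 MPa.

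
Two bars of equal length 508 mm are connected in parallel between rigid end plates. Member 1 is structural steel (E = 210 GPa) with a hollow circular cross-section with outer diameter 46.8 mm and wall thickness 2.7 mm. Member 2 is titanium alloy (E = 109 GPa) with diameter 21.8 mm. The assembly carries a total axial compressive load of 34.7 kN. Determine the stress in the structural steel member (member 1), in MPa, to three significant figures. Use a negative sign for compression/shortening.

-61.1 MPa

A_1 = 374.1 mm².
A_2 = 373.3 mm².
Equal strain + equilibrium ⇒ each member carries load in proportion to AE: A₁E₁ = 78550000 N, A₂E₂ = 40680000 N, ΣAE = 119200000 N.
σ₁ = P·E₁/ΣAE = -34700·210000/119200000 = -61.11 MPa.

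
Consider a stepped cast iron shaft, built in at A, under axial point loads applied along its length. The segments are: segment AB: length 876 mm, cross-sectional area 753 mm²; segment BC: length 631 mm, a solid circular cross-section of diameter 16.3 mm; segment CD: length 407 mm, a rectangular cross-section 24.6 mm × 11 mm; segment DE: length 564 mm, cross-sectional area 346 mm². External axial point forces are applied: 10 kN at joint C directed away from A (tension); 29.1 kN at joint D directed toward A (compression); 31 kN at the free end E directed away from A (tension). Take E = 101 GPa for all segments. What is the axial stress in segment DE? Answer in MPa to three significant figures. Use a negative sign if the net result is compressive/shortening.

89.6 MPa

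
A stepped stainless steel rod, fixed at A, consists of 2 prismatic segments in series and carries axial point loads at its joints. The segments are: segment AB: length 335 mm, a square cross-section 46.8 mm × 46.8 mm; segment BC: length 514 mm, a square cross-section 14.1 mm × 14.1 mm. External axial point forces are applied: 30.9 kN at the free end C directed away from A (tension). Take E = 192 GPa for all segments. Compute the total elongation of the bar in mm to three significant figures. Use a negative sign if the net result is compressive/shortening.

0.441 mm

Internal axial forces (sectioning from the free end, tension +): N_BC = 30.9 kN, N_AB = 30.9 kN.
A_AB = 2190 mm².
A_BC = 198.8 mm².
δ_AB = 30900·335/(2190·192000) = 0.02462 mm
δ_BC = 30900·514/(198.8·192000) = 0.4161 mm
δ = Σδ_i = 0.4407 mm.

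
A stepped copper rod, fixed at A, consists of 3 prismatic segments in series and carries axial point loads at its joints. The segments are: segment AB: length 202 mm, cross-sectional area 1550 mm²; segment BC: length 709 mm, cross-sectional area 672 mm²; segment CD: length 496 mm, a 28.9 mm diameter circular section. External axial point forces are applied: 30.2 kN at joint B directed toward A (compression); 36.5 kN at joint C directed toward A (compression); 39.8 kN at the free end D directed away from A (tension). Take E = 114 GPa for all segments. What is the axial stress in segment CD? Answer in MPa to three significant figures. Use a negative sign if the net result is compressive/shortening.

60.7 MPa

Internal axial forces (sectioning from the free end, tension +): N_CD = 39.8 kN, N_BC = 3.3 kN, N_AB = -26.9 kN.
A_CD = 656 mm².
σ_CD = N_CD/A_CD = 39800/656 = 60.67 MPa.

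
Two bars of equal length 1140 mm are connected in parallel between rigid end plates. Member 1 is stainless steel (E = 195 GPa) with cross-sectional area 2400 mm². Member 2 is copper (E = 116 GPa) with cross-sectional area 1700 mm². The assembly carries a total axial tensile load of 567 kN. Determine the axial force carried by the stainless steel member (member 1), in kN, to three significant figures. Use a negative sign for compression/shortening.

399 kN

Equal strain + equilibrium ⇒ each member carries load in proportion to AE: A₁E₁ = 468000000 N, A₂E₂ = 197200000 N, ΣAE = 665200000 N.
F₁ = P·A₁E₁/ΣAE = 567000·468000000/665200000 = 398900 N.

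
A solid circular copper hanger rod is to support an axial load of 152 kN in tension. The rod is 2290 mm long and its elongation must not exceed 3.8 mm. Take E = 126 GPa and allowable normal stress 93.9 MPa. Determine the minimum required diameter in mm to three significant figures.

45.4 mm

Required area A ≥ P/σ_allow = 152000/93.9 = 1619 mm².
For a solid circular section, d ≥ √(4A/π) = 45.4 mm.
Elongation limit: A ≥ PL/(Eδ_allow) = 152000·2290/(126000·3.8) = 727 mm² ⇒ d ≥ 30.42 mm.
The stress limit governs.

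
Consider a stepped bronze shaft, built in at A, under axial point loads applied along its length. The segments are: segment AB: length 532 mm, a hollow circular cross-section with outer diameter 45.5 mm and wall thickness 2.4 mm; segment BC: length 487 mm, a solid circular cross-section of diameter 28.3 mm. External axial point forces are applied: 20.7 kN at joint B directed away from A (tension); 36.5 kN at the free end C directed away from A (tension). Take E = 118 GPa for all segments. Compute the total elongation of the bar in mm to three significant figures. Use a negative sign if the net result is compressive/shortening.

1.03 mm

Internal axial forces (sectioning from the free end, tension +): N_BC = 36.5 kN, N_AB = 57.2 kN.
A_AB = 325 mm².
A_BC = 629 mm².
δ_AB = 57200·532/(325·118000) = 0.7936 mm
δ_BC = 36500·487/(629·118000) = 0.2395 mm
δ = Σδ_i = 1.033 mm.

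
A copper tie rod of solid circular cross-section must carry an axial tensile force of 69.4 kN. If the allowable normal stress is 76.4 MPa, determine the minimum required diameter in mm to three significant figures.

34.0 mm

Required area A ≥ P/σ_allow = 69400/76.4 = 908.4 mm².
For a solid circular section, d ≥ √(4A/π) = 34.01 mm.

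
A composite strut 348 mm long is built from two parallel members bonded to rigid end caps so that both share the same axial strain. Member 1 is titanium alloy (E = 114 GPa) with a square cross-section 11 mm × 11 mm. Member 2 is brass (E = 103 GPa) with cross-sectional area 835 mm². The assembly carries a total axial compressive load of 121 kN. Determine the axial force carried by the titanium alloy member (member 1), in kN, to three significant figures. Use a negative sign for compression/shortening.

A_1 = 121 mm².
Equal strain + equilibrium ⇒ each member carries load in proportion to AE: A₁E₁ = 13790000 N, A₂E₂ = 86000000 N, ΣAE = 99800000 N.
F₁ = P·A₁E₁/ΣAE = -121000·13790000/99800000 = -16720 N.

-16.7 kN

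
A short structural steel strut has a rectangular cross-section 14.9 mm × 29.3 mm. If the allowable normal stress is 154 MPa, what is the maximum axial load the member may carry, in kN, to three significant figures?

A = 436.6 mm².
P_max = σ_allow · A = 154 · 436.6 = 67230 N = 67.23 kN.

67.2 kN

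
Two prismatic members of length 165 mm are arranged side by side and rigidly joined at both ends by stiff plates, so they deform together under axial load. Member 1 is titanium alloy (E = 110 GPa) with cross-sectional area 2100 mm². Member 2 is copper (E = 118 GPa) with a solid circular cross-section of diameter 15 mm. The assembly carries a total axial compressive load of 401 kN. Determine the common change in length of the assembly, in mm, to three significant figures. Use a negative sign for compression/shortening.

-0.263 mm

A_2 = 176.7 mm².
Equal strain + equilibrium ⇒ each member carries load in proportion to AE: A₁E₁ = 231000000 N, A₂E₂ = 20850000 N, ΣAE = 251900000 N.
δ = PL/ΣAE = -401000·165/251900000 = -0.2627 mm.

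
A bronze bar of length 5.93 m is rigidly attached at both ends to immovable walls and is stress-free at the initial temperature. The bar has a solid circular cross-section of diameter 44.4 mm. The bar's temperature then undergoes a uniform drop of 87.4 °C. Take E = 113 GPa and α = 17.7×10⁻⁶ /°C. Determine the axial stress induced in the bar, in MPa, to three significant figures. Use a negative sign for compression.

Free thermal expansion αLΔT = 17.7e-6 · 5930 · -87.4 = -9.174 mm.
The walls impose strain ε = −(-9.174)/5930 = 1.5470e-03; σ = Eε = 113000 · 1.5470e-03 = 174.8 MPa.

175 MPa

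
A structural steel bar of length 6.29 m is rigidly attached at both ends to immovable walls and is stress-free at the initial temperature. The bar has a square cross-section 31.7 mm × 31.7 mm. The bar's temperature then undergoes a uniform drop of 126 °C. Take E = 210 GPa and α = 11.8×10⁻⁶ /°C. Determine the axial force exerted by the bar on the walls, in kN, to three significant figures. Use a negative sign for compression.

314 kN

Free thermal expansion αLΔT = 11.8e-6 · 6290 · -126 = -9.352 mm.
The walls impose strain ε = −(-9.352)/6290 = 1.4868e-03; σ = Eε = 210000 · 1.4868e-03 = 312.2 MPa.
Wall reaction R = σ·A = 312.2·1005 = 313800 N = 313.8 kN.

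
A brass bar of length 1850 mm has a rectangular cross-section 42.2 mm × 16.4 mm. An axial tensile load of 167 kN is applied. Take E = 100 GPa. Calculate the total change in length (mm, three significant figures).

4.46 mm

A = 692.1 mm².
δ_mech = NL/(AE) = 167000·1850/(692.1·100000) = 4.464 mm.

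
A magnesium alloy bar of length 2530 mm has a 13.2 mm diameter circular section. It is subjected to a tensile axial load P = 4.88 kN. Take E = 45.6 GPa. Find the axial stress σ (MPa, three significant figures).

A = 136.8 mm².
σ = N/A = 4880/136.8 = 35.66 MPa.

35.7 MPa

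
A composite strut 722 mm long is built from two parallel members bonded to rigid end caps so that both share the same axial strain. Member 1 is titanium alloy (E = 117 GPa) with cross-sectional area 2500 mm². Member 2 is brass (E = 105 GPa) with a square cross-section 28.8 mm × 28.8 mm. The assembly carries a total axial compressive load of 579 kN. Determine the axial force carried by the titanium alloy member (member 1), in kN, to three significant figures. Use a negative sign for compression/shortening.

A_2 = 829.4 mm².
Equal strain + equilibrium ⇒ each member carries load in proportion to AE: A₁E₁ = 292500000 N, A₂E₂ = 87090000 N, ΣAE = 379600000 N.
F₁ = P·A₁E₁/ΣAE = -579000·292500000/379600000 = -446200 N.

-446 kN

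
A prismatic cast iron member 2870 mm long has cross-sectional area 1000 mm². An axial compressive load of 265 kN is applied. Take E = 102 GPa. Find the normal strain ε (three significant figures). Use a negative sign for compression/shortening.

-0.00260

σ = N/A = -265 MPa; ε = σ/E = -265/102000 = -2.598e-03.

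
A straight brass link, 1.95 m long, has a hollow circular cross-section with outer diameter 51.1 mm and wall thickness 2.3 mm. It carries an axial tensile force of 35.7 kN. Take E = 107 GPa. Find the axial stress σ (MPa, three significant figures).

101 MPa

A = 352.6 mm².
σ = N/A = 35700/352.6 = 101.2 MPa.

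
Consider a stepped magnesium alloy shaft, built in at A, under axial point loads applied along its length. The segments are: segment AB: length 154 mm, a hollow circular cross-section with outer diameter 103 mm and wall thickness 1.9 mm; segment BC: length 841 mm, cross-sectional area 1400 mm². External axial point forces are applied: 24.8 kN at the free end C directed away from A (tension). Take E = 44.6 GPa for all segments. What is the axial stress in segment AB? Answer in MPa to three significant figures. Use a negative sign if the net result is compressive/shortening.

41.1 MPa

Internal axial forces (sectioning from the free end, tension +): N_BC = 24.8 kN, N_AB = 24.8 kN.
A_AB = 603.5 mm².
σ_AB = N_AB/A_AB = 24800/603.5 = 41.1 MPa.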